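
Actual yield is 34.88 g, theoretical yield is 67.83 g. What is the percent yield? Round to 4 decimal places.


% yield = 100 * actual / theoretical
% yield = 100 * 34.88 / 67.83
% yield = 51.42267433 %, rounded to 4 dp:

51.4227 %


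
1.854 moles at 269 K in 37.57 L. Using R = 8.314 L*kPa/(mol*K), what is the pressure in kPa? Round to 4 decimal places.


PV = nRT, solve for P = nRT / V.
nRT = 1.854 * 8.314 * 269 = 4146.408
P = 4146.408 / 37.57
P = 110.36486558 kPa, rounded to 4 dp:

110.3649 kPa


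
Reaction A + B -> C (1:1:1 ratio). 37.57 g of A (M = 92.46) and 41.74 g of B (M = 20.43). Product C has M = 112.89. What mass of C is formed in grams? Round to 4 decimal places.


Find moles of each reactant; the smaller value is the limiting reagent in a 1:1:1 reaction, so moles_C equals moles of the limiter.
n_A = mass_A / M_A = 37.57 / 92.46 = 0.406338 mol
n_B = mass_B / M_B = 41.74 / 20.43 = 2.043074 mol
Limiting reagent: A (smaller), n_limiting = 0.406338 mol
mass_C = n_limiting * M_C = 0.406338 * 112.89
mass_C = 45.87149682 g, rounded to 4 dp:

45.8715 g


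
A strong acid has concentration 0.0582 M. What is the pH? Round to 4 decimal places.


A strong acid dissociates completely, so [H+] equals the given concentration.
pH = -log10([H+]) = -log10(0.0582)
pH = 1.23507702, rounded to 4 dp:

1.2351


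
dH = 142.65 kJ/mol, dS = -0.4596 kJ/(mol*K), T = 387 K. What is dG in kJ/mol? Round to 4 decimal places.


Gibbs: dG = dH - T*dS (consistent units, dS already in kJ/(mol*K)).
T*dS = 387 * -0.4596 = -177.8652
dG = 142.65 - (-177.8652)
dG = 320.5152 kJ/mol, rounded to 4 dp:

320.5152 kJ/mol


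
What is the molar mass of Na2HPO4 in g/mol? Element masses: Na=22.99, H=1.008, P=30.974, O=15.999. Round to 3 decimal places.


M = sum(count * atomic_mass) over atoms.
M = 2*22.99 + 1*1.008 + 1*30.974 + 4*15.999
M = 45.98 + 1.008 + 30.974 + 63.996
M = 141.958 g/mol, rounded to 3 dp:

141.958 g/mol


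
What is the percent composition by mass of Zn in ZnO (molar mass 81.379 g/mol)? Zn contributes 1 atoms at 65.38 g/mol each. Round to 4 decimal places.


pct = 100 * (n_elem * M_elem) / M_total
mass_contribution = 1 * 65.38 = 65.38 g/mol
pct = 100 * 65.38 / 81.379
pct = 80.34013689 %, rounded to 4 dp:

80.3401 %


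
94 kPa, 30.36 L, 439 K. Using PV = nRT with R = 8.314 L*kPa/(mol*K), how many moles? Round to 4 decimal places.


PV = nRT, solve for n = PV / (RT).
PV = 94 * 30.36 = 2853.84
RT = 8.314 * 439 = 3649.846
n = 2853.84 / 3649.846
n = 0.78190696 mol, rounded to 4 dp:

0.7819 mol


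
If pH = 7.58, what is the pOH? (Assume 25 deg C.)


At 25 deg C, pH + pOH = 14.
pOH = 14 - pH = 14 - 7.58
pOH = 6.42:

6.42


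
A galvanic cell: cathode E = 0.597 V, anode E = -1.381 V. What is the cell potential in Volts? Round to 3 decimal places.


Standard cell potential: E_cell = E_cathode - E_anode.
E_cell = 0.597 - (-1.381)
E_cell = 1.978 V, rounded to 3 dp:

1.978 V


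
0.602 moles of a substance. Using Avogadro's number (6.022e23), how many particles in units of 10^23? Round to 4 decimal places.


N = n * NA, then divide by 1e23 for the requested units.
N / 1e23 = n * 6.022
N / 1e23 = 0.602 * 6.022
N / 1e23 = 3.625244, rounded to 4 dp:

3.6252


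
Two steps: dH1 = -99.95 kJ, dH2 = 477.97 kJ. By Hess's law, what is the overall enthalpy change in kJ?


Hess's law: enthalpy is a state function, so add the step enthalpies.
dH_total = dH1 + dH2 = -99.95 + (477.97)
dH_total = 378.02 kJ:

378.02 kJ


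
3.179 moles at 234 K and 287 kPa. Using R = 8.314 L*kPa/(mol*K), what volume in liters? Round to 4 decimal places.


PV = nRT, solve for V = nRT / P.
nRT = 3.179 * 8.314 * 234 = 6184.6682
V = 6184.6682 / 287
V = 21.54936655 L, rounded to 4 dp:

21.5494 L


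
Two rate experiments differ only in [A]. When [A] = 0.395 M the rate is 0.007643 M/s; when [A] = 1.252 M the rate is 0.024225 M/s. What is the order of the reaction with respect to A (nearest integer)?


Rate is proportional to [A]^n, so rate2/rate1 = ([A]2/[A]1)^n. Take logs to solve for n.
rate2/rate1 = 0.024225 / 0.007643 = 3.1696
[A]2/[A]1 = 1.252 / 0.395 = 3.1696
n = ln(3.1696) / ln(3.1696) = 1.0
Nearest integer order:

1


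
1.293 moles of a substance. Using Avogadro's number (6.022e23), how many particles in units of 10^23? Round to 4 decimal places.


N = n * NA, then divide by 1e23 for the requested units.
N / 1e23 = n * 6.022
N / 1e23 = 1.293 * 6.022
N / 1e23 = 7.786446, rounded to 4 dp:

7.7864


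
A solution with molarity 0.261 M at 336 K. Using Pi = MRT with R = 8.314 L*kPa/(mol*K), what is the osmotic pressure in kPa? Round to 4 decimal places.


Osmotic pressure (van't Hoff): Pi = M*R*T.
RT = 8.314 * 336 = 2793.504
Pi = 0.261 * 2793.504
Pi = 729.104544 kPa, rounded to 4 dp:

729.1045 kPa


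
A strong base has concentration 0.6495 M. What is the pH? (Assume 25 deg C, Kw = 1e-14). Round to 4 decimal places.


A strong base dissociates completely, so [OH-] equals the given concentration.
pOH = -log10([OH-]) = -log10(0.6495) = 0.187421
pH = 14 - pOH = 14 - 0.187421
pH = 13.812579, rounded to 4 dp:

13.8126


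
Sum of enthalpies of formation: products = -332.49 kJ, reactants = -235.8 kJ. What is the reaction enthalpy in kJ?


dH_rxn = sum(dH_f products) - sum(dH_f reactants)
dH_rxn = -332.49 - (-235.8)
dH_rxn = -96.69 kJ:

-96.69 kJ


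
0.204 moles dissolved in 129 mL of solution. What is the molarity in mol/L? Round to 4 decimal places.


Convert volume to liters: V_L = V_mL / 1000.
V_L = 129 / 1000 = 0.129 L
M = n / V_L = 0.204 / 0.129
M = 1.58139535 mol/L, rounded to 4 dp:

1.5814 mol/L


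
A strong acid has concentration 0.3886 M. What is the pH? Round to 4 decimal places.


A strong acid dissociates completely, so [H+] equals the given concentration.
pH = -log10([H+]) = -log10(0.3886)
pH = 0.4104972, rounded to 4 dp:

0.4105


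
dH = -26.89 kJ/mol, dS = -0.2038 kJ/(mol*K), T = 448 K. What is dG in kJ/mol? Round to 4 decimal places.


Gibbs: dG = dH - T*dS (consistent units, dS already in kJ/(mol*K)).
T*dS = 448 * -0.2038 = -91.3024
dG = -26.89 - (-91.3024)
dG = 64.4124 kJ/mol, rounded to 4 dp:

64.4124 kJ/mol


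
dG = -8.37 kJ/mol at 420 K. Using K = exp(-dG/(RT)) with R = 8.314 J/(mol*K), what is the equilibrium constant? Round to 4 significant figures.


dG is in kJ/mol; multiply by 1000 to match R in J/(mol*K).
RT = 8.314 * 420 = 3491.88 J/mol
exponent = -dG*1000 / (RT) = -(-8.37*1000) / 3491.88 = 2.39698959
K = exp(2.39698959)
K = 10.990042, rounded to 4 significant figures:

10.99


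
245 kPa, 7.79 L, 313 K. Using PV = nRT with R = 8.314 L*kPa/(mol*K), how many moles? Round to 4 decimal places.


PV = nRT, solve for n = PV / (RT).
PV = 245 * 7.79 = 1908.55
RT = 8.314 * 313 = 2602.282
n = 1908.55 / 2602.282
n = 0.73341398 mol, rounded to 4 dp:

0.7334 mol


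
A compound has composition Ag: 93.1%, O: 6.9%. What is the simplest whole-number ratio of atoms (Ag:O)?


Assume 100 g of compound, divide each mass% by atomic mass to get moles, then normalize by the smallest to get a raw atom ratio.
Moles per 100 g: Ag: 93.1/107.868 = 0.8631, O: 6.9/15.999 = 0.4313
Raw ratio (divide by min = 0.4313): Ag: 2.001, O: 1.0
Multiply by 1 to clear fractions: Ag: 2.001 ~= 2, O: 1.0 ~= 1
Reduce by GCD to get the simplest whole-number ratio:

2:1


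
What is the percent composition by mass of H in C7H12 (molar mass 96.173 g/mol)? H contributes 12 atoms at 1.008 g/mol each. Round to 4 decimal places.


pct = 100 * (n_elem * M_elem) / M_total
mass_contribution = 12 * 1.008 = 12.096 g/mol
pct = 100 * 12.096 / 96.173
pct = 12.57733459 %, rounded to 4 dp:

12.5773 %


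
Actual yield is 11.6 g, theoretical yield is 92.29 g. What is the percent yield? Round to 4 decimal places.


% yield = 100 * actual / theoretical
% yield = 100 * 11.6 / 92.29
% yield = 12.56907574 %, rounded to 4 dp:

12.5691 %


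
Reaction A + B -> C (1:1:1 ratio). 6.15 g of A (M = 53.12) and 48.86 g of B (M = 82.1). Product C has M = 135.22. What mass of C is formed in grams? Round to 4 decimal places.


Find moles of each reactant; the smaller value is the limiting reagent in a 1:1:1 reaction, so moles_C equals moles of the limiter.
n_A = mass_A / M_A = 6.15 / 53.12 = 0.115776 mol
n_B = mass_B / M_B = 48.86 / 82.1 = 0.595128 mol
Limiting reagent: A (smaller), n_limiting = 0.115776 mol
mass_C = n_limiting * M_C = 0.115776 * 135.22
mass_C = 15.65523072 g, rounded to 4 dp:

15.6552 g


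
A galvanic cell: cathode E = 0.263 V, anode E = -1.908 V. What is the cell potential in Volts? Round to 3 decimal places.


Standard cell potential: E_cell = E_cathode - E_anode.
E_cell = 0.263 - (-1.908)
E_cell = 2.171 V, rounded to 3 dp:

2.171 V


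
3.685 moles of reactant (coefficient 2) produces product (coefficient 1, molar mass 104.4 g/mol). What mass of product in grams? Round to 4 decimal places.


Use the coefficient ratio to convert reactant moles to product moles, then multiply by the product's molar mass.
moles_P = moles_R * (coeff_P / coeff_R) = 3.685 * (1/2) = 1.8425
mass_P = moles_P * M_P = 1.8425 * 104.4
mass_P = 192.357 g, rounded to 4 dp:

192.3570 g


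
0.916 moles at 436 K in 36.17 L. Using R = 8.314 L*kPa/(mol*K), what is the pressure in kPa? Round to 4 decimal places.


PV = nRT, solve for P = nRT / V.
nRT = 0.916 * 8.314 * 436 = 3320.4121
P = 3320.4121 / 36.17
P = 91.80016865 kPa, rounded to 4 dp:

91.8002 kPa


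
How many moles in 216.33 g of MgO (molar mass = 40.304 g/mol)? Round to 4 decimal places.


n = mass / M
n = 216.33 / 40.304
n = 5.36745732 mol, rounded to 4 dp:

5.3675 mol


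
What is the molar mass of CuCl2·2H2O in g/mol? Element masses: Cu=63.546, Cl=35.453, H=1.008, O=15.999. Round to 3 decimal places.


M = sum(count * atomic_mass) over atoms.
M = 1*63.546 + 2*35.453 + 4*1.008 + 2*15.999
M = 63.546 + 70.906 + 4.032 + 31.998
M = 170.482 g/mol, rounded to 3 dp:

170.482 g/mol


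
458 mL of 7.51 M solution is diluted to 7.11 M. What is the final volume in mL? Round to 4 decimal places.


Dilution: M1*V1 = M2*V2, solve for V2.
V2 = M1*V1 / M2
V2 = 7.51 * 458 / 7.11
V2 = 3439.58 / 7.11
V2 = 483.76652602 mL, rounded to 4 dp:

483.7665 mL


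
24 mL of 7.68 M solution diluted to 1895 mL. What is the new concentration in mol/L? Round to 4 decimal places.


Dilution: M1*V1 = M2*V2, solve for M2.
M2 = M1*V1 / V2
M2 = 7.68 * 24 / 1895
M2 = 184.32 / 1895
M2 = 0.09726649 mol/L, rounded to 4 dp:

0.0973 mol/L


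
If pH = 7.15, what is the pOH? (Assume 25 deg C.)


At 25 deg C, pH + pOH = 14.
pOH = 14 - pH = 14 - 7.15
pOH = 6.85:

6.85


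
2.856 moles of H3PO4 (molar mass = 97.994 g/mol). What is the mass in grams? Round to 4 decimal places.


mass = n * M
mass = 2.856 * 97.994
mass = 279.870864 g, rounded to 4 dp:

279.8709 g


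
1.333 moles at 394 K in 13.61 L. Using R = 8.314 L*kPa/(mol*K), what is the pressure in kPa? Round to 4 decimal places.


PV = nRT, solve for P = nRT / V.
nRT = 1.333 * 8.314 * 394 = 4366.5294
P = 4366.5294 / 13.61
P = 320.83243204 kPa, rounded to 4 dp:

320.8324 kPa


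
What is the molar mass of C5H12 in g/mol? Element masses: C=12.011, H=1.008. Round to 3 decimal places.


M = sum(count * atomic_mass) over atoms.
M = 5*12.011 + 12*1.008
M = 60.055 + 12.096
M = 72.151 g/mol, rounded to 3 dp:

72.151 g/mol


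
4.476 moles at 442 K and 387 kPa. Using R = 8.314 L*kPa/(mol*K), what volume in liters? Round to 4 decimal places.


PV = nRT, solve for V = nRT / P.
nRT = 4.476 * 8.314 * 442 = 16448.3511
V = 16448.3511 / 387
V = 42.50219922 L, rounded to 4 dp:

42.5022 L


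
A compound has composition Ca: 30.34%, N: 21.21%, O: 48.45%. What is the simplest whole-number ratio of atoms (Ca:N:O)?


Assume 100 g of compound, divide each mass% by atomic mass to get moles, then normalize by the smallest to get a raw atom ratio.
Moles per 100 g: Ca: 30.34/40.078 = 0.757, N: 21.21/14.007 = 1.5142, O: 48.45/15.999 = 3.0283
Raw ratio (divide by min = 0.757): Ca: 1.0, N: 2.0, O: 4.0
Multiply by 1 to clear fractions: Ca: 1.0 ~= 1, N: 2.0 ~= 2, O: 4.0 ~= 4
Reduce by GCD to get the simplest whole-number ratio:

1:2:4


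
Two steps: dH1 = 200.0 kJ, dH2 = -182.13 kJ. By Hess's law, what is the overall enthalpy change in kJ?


Hess's law: enthalpy is a state function, so add the step enthalpies.
dH_total = dH1 + dH2 = 200.0 + (-182.13)
dH_total = 17.87 kJ:

17.87 kJ


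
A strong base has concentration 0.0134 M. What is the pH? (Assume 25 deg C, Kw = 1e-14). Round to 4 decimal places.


A strong base dissociates completely, so [OH-] equals the given concentration.
pOH = -log10([OH-]) = -log10(0.0134) = 1.872895
pH = 14 - pOH = 14 - 1.872895
pH = 12.127105, rounded to 4 dp:

12.1271


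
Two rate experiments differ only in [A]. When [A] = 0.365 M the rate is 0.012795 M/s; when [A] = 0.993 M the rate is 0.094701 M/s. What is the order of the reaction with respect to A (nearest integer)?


Rate is proportional to [A]^n, so rate2/rate1 = ([A]2/[A]1)^n. Take logs to solve for n.
rate2/rate1 = 0.094701 / 0.012795 = 7.4014
[A]2/[A]1 = 0.993 / 0.365 = 2.7205
n = ln(7.4014) / ln(2.7205) = 2.0
Nearest integer order:

2


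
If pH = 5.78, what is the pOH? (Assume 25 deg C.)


At 25 deg C, pH + pOH = 14.
pOH = 14 - pH = 14 - 5.78
pOH = 8.22:

8.22


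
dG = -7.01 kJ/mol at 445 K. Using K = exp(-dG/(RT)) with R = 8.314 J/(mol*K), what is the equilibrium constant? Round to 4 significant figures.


dG is in kJ/mol; multiply by 1000 to match R in J/(mol*K).
RT = 8.314 * 445 = 3699.73 J/mol
exponent = -dG*1000 / (RT) = -(-7.01*1000) / 3699.73 = 1.89473286
K = exp(1.89473286)
K = 6.6507715, rounded to 4 significant figures:

6.651


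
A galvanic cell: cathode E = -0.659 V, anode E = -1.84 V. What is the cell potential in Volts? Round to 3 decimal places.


Standard cell potential: E_cell = E_cathode - E_anode.
E_cell = -0.659 - (-1.84)
E_cell = 1.181 V, rounded to 3 dp:

1.181 V


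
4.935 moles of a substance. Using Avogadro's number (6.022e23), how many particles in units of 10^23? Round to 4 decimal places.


N = n * NA, then divide by 1e23 for the requested units.
N / 1e23 = n * 6.022
N / 1e23 = 4.935 * 6.022
N / 1e23 = 29.71857, rounded to 4 dp:

29.7186


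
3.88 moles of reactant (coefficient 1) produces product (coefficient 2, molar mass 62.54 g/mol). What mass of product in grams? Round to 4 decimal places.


Use the coefficient ratio to convert reactant moles to product moles, then multiply by the product's molar mass.
moles_P = moles_R * (coeff_P / coeff_R) = 3.88 * (2/1) = 7.76
mass_P = moles_P * M_P = 7.76 * 62.54
mass_P = 485.3104 g, rounded to 4 dp:

485.3104 g


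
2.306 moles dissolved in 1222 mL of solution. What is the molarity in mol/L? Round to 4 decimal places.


Convert volume to liters: V_L = V_mL / 1000.
V_L = 1222 / 1000 = 1.222 L
M = n / V_L = 2.306 / 1.222
M = 1.88707038 mol/L, rounded to 4 dp:

1.8871 mol/L


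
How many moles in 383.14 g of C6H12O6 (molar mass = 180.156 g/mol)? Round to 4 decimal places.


n = mass / M
n = 383.14 / 180.156
n = 2.1267124 mol, rounded to 4 dp:

2.1267 mol


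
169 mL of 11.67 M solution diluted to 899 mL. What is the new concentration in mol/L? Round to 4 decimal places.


Dilution: M1*V1 = M2*V2, solve for M2.
M2 = M1*V1 / V2
M2 = 11.67 * 169 / 899
M2 = 1972.23 / 899
M2 = 2.19380423 mol/L, rounded to 4 dp:

2.1938 mol/L


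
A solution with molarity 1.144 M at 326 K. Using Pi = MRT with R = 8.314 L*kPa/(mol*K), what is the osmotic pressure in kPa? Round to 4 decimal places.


Osmotic pressure (van't Hoff): Pi = M*R*T.
RT = 8.314 * 326 = 2710.364
Pi = 1.144 * 2710.364
Pi = 3100.656416 kPa, rounded to 4 dp:

3100.6564 kPa


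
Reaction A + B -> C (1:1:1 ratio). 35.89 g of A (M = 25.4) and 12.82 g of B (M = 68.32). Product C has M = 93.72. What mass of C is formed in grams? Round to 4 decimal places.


Find moles of each reactant; the smaller value is the limiting reagent in a 1:1:1 reaction, so moles_C equals moles of the limiter.
n_A = mass_A / M_A = 35.89 / 25.4 = 1.412992 mol
n_B = mass_B / M_B = 12.82 / 68.32 = 0.187646 mol
Limiting reagent: B (smaller), n_limiting = 0.187646 mol
mass_C = n_limiting * M_C = 0.187646 * 93.72
mass_C = 17.58618312 g, rounded to 4 dp:

17.5862 g


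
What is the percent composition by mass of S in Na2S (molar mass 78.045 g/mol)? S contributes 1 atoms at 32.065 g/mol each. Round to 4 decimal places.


pct = 100 * (n_elem * M_elem) / M_total
mass_contribution = 1 * 32.065 = 32.065 g/mol
pct = 100 * 32.065 / 78.045
pct = 41.08527132 %, rounded to 4 dp:

41.0853 %


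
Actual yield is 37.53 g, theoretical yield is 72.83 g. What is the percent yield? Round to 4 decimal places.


% yield = 100 * actual / theoretical
% yield = 100 * 37.53 / 72.83
% yield = 51.53096252 %, rounded to 4 dp:

51.5310 %


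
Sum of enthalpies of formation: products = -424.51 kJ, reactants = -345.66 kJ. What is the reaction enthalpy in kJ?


dH_rxn = sum(dH_f products) - sum(dH_f reactants)
dH_rxn = -424.51 - (-345.66)
dH_rxn = -78.85 kJ:

-78.85 kJ


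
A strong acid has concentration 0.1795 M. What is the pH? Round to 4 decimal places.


A strong acid dissociates completely, so [H+] equals the given concentration.
pH = -log10([H+]) = -log10(0.1795)
pH = 0.74593555, rounded to 4 dp:

0.7459


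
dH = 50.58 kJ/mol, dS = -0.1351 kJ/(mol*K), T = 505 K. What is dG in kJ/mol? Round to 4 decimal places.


Gibbs: dG = dH - T*dS (consistent units, dS already in kJ/(mol*K)).
T*dS = 505 * -0.1351 = -68.2255
dG = 50.58 - (-68.2255)
dG = 118.8055 kJ/mol, rounded to 4 dp:

118.8055 kJ/mol


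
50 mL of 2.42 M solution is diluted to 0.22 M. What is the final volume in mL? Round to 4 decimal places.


Dilution: M1*V1 = M2*V2, solve for V2.
V2 = M1*V1 / M2
V2 = 2.42 * 50 / 0.22
V2 = 121.0 / 0.22
V2 = 550.0 mL, rounded to 4 dp:

550.0000 mL


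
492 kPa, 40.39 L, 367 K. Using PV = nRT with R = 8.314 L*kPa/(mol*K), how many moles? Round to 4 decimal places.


PV = nRT, solve for n = PV / (RT).
PV = 492 * 40.39 = 19871.88
RT = 8.314 * 367 = 3051.238
n = 19871.88 / 3051.238
n = 6.51272697 mol, rounded to 4 dp:

6.5127 mol


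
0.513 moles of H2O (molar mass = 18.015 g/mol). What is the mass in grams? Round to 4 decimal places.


mass = n * M
mass = 0.513 * 18.015
mass = 9.241695 g, rounded to 4 dp:

9.2417 g


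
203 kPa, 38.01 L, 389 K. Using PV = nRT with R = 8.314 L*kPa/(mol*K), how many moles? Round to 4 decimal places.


PV = nRT, solve for n = PV / (RT).
PV = 203 * 38.01 = 7716.03
RT = 8.314 * 389 = 3234.146
n = 7716.03 / 3234.146
n = 2.38580138 mol, rounded to 4 dp:

2.3858 mol


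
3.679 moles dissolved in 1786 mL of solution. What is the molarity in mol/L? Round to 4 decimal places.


Convert volume to liters: V_L = V_mL / 1000.
V_L = 1786 / 1000 = 1.786 L
M = n / V_L = 3.679 / 1.786
M = 2.05991041 mol/L, rounded to 4 dp:

2.0599 mol/L


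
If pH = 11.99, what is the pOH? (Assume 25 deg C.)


At 25 deg C, pH + pOH = 14.
pOH = 14 - pH = 14 - 11.99
pOH = 2.01:

2.01


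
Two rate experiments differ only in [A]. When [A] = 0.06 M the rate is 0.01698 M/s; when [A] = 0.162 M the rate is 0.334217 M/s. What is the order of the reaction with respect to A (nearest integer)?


Rate is proportional to [A]^n, so rate2/rate1 = ([A]2/[A]1)^n. Take logs to solve for n.
rate2/rate1 = 0.334217 / 0.01698 = 19.683
[A]2/[A]1 = 0.162 / 0.06 = 2.7
n = ln(19.683) / ln(2.7) = 3.0
Nearest integer order:

3


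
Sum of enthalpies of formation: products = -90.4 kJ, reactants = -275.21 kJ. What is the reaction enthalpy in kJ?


dH_rxn = sum(dH_f products) - sum(dH_f reactants)
dH_rxn = -90.4 - (-275.21)
dH_rxn = 184.81 kJ:

184.81 kJ


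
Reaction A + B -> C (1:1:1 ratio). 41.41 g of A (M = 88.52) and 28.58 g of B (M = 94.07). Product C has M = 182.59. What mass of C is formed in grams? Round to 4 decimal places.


Find moles of each reactant; the smaller value is the limiting reagent in a 1:1:1 reaction, so moles_C equals moles of the limiter.
n_A = mass_A / M_A = 41.41 / 88.52 = 0.467804 mol
n_B = mass_B / M_B = 28.58 / 94.07 = 0.303816 mol
Limiting reagent: B (smaller), n_limiting = 0.303816 mol
mass_C = n_limiting * M_C = 0.303816 * 182.59
mass_C = 55.47376344 g, rounded to 4 dp:

55.4738 g


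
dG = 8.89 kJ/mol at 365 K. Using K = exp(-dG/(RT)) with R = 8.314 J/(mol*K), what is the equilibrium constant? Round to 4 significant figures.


dG is in kJ/mol; multiply by 1000 to match R in J/(mol*K).
RT = 8.314 * 365 = 3034.61 J/mol
exponent = -dG*1000 / (RT) = -(8.89*1000) / 3034.61 = -2.92953625
K = exp(-2.92953625)
K = 0.053421807, rounded to 4 significant figures:

0.05342


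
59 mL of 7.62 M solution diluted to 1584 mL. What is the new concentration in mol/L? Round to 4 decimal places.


Dilution: M1*V1 = M2*V2, solve for M2.
M2 = M1*V1 / V2
M2 = 7.62 * 59 / 1584
M2 = 449.58 / 1584
M2 = 0.28382576 mol/L, rounded to 4 dp:

0.2838 mol/L


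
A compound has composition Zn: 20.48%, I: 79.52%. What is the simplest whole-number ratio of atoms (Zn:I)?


Assume 100 g of compound, divide each mass% by atomic mass to get moles, then normalize by the smallest to get a raw atom ratio.
Moles per 100 g: Zn: 20.48/65.38 = 0.3132, I: 79.52/126.904 = 0.6266
Raw ratio (divide by min = 0.3132): Zn: 1.0, I: 2.0
Multiply by 1 to clear fractions: Zn: 1.0 ~= 1, I: 2.0 ~= 2
Reduce by GCD to get the simplest whole-number ratio:

1:2


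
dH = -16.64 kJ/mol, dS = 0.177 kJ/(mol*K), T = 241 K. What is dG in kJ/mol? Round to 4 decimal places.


Gibbs: dG = dH - T*dS (consistent units, dS already in kJ/(mol*K)).
T*dS = 241 * 0.177 = 42.657
dG = -16.64 - (42.657)
dG = -59.297 kJ/mol, rounded to 4 dp:

-59.2970 kJ/mol


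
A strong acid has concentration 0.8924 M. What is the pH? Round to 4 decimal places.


A strong acid dissociates completely, so [H+] equals the given concentration.
pH = -log10([H+]) = -log10(0.8924)
pH = 0.04944044, rounded to 4 dp:

0.0494


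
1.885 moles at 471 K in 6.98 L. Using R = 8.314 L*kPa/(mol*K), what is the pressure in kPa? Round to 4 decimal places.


PV = nRT, solve for P = nRT / V.
nRT = 1.885 * 8.314 * 471 = 7381.4602
P = 7381.4602 / 6.98
P = 1057.51578797 kPa, rounded to 4 dp:

1057.5158 kPa


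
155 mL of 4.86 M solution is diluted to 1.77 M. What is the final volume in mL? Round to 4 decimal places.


Dilution: M1*V1 = M2*V2, solve for V2.
V2 = M1*V1 / M2
V2 = 4.86 * 155 / 1.77
V2 = 753.3 / 1.77
V2 = 425.59322034 mL, rounded to 4 dp:

425.5932 mL


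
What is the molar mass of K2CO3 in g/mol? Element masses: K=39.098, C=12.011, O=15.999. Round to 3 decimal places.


M = sum(count * atomic_mass) over atoms.
M = 2*39.098 + 1*12.011 + 3*15.999
M = 78.196 + 12.011 + 47.997
M = 138.204 g/mol, rounded to 3 dp:

138.204 g/mol


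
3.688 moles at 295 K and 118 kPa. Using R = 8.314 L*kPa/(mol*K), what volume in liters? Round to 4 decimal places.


PV = nRT, solve for V = nRT / P.
nRT = 3.688 * 8.314 * 295 = 9045.2994
V = 9045.2994 / 118
V = 76.65507966 L, rounded to 4 dp:

76.6551 L


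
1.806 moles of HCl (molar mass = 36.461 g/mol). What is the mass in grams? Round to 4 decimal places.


mass = n * M
mass = 1.806 * 36.461
mass = 65.848566 g, rounded to 4 dp:

65.8486 g


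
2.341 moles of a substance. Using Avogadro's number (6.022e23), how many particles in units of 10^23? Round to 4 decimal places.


N = n * NA, then divide by 1e23 for the requested units.
N / 1e23 = n * 6.022
N / 1e23 = 2.341 * 6.022
N / 1e23 = 14.097502, rounded to 4 dp:

14.0975


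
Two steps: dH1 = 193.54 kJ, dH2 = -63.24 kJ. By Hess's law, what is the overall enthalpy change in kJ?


Hess's law: enthalpy is a state function, so add the step enthalpies.
dH_total = dH1 + dH2 = 193.54 + (-63.24)
dH_total = 130.3 kJ:

130.30 kJ


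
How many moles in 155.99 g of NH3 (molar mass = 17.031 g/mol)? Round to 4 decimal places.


n = mass / M
n = 155.99 / 17.031
n = 9.15918032 mol, rounded to 4 dp:

9.1592 mol


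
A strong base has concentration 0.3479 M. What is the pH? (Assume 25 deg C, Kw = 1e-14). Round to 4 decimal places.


A strong base dissociates completely, so [OH-] equals the given concentration.
pOH = -log10([OH-]) = -log10(0.3479) = 0.458546
pH = 14 - pOH = 14 - 0.458546
pH = 13.541454, rounded to 4 dp:

13.5415


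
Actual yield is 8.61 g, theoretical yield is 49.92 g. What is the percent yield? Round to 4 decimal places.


% yield = 100 * actual / theoretical
% yield = 100 * 8.61 / 49.92
% yield = 17.24759615 %, rounded to 4 dp:

17.2476 %


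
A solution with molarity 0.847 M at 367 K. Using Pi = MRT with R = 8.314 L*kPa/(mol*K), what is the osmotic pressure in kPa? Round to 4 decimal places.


Osmotic pressure (van't Hoff): Pi = M*R*T.
RT = 8.314 * 367 = 3051.238
Pi = 0.847 * 3051.238
Pi = 2584.398586 kPa, rounded to 4 dp:

2584.3986 kPa


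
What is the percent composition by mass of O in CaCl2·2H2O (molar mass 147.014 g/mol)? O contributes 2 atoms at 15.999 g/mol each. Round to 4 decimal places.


pct = 100 * (n_elem * M_elem) / M_total
mass_contribution = 2 * 15.999 = 31.998 g/mol
pct = 100 * 31.998 / 147.014
pct = 21.76527406 %, rounded to 4 dp:

21.7653 %


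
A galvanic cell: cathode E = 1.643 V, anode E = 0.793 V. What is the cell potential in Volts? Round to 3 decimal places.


Standard cell potential: E_cell = E_cathode - E_anode.
E_cell = 1.643 - (0.793)
E_cell = 0.85 V, rounded to 3 dp:

0.850 V


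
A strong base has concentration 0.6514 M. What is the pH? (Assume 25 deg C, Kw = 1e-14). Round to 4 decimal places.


A strong base dissociates completely, so [OH-] equals the given concentration.
pOH = -log10([OH-]) = -log10(0.6514) = 0.186152
pH = 14 - pOH = 14 - 0.186152
pH = 13.813848, rounded to 4 dp:

13.8138


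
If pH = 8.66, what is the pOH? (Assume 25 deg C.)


At 25 deg C, pH + pOH = 14.
pOH = 14 - pH = 14 - 8.66
pOH = 5.34:

5.34


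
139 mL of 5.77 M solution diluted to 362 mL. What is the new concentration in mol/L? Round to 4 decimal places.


Dilution: M1*V1 = M2*V2, solve for M2.
M2 = M1*V1 / V2
M2 = 5.77 * 139 / 362
M2 = 802.03 / 362
M2 = 2.21555249 mol/L, rounded to 4 dp:

2.2156 mol/L


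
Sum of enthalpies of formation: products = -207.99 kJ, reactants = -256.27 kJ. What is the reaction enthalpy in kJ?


dH_rxn = sum(dH_f products) - sum(dH_f reactants)
dH_rxn = -207.99 - (-256.27)
dH_rxn = 48.28 kJ:

48.28 kJ


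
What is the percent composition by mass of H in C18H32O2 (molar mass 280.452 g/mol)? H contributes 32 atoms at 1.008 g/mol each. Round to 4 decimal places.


pct = 100 * (n_elem * M_elem) / M_total
mass_contribution = 32 * 1.008 = 32.256 g/mol
pct = 100 * 32.256 / 280.452
pct = 11.5014334 %, rounded to 4 dp:

11.5014 %


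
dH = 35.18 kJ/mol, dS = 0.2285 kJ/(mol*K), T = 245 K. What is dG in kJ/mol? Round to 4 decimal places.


Gibbs: dG = dH - T*dS (consistent units, dS already in kJ/(mol*K)).
T*dS = 245 * 0.2285 = 55.9825
dG = 35.18 - (55.9825)
dG = -20.8025 kJ/mol, rounded to 4 dp:

-20.8025 kJ/mol


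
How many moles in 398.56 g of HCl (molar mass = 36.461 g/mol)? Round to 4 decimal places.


n = mass / M
n = 398.56 / 36.461
n = 10.93113189 mol, rounded to 4 dp:

10.9311 mol


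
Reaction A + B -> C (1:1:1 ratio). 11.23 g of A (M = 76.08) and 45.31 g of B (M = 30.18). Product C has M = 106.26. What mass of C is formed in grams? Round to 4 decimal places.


Find moles of each reactant; the smaller value is the limiting reagent in a 1:1:1 reaction, so moles_C equals moles of the limiter.
n_A = mass_A / M_A = 11.23 / 76.08 = 0.147608 mol
n_B = mass_B / M_B = 45.31 / 30.18 = 1.501325 mol
Limiting reagent: A (smaller), n_limiting = 0.147608 mol
mass_C = n_limiting * M_C = 0.147608 * 106.26
mass_C = 15.68482608 g, rounded to 4 dp:

15.6848 g


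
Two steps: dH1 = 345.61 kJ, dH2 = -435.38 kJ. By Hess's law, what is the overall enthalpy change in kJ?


Hess's law: enthalpy is a state function, so add the step enthalpies.
dH_total = dH1 + dH2 = 345.61 + (-435.38)
dH_total = -89.77 kJ:

-89.77 kJ


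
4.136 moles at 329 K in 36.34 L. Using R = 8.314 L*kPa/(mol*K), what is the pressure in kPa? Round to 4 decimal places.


PV = nRT, solve for P = nRT / V.
nRT = 4.136 * 8.314 * 329 = 11313.2256
P = 11313.2256 / 36.34
P = 311.31605944 kPa, rounded to 4 dp:

311.3161 kPa


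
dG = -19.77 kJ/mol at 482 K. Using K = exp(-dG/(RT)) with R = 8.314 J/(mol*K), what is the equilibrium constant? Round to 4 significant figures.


dG is in kJ/mol; multiply by 1000 to match R in J/(mol*K).
RT = 8.314 * 482 = 4007.348 J/mol
exponent = -dG*1000 / (RT) = -(-19.77*1000) / 4007.348 = 4.93343728
K = exp(4.93343728)
K = 138.85598, rounded to 4 significant figures:

138.9


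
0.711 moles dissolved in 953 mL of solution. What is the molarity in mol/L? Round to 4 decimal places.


Convert volume to liters: V_L = V_mL / 1000.
V_L = 953 / 1000 = 0.953 L
M = n / V_L = 0.711 / 0.953
M = 0.74606506 mol/L, rounded to 4 dp:

0.7461 mol/L


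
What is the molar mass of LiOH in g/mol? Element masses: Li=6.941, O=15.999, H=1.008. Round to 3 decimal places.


M = sum(count * atomic_mass) over atoms.
M = 1*6.941 + 1*15.999 + 1*1.008
M = 6.941 + 15.999 + 1.008
M = 23.948 g/mol, rounded to 3 dp:

23.948 g/mol


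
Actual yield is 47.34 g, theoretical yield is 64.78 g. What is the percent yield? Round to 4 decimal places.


% yield = 100 * actual / theoretical
% yield = 100 * 47.34 / 64.78
% yield = 73.07811053 %, rounded to 4 dp:

73.0781 %


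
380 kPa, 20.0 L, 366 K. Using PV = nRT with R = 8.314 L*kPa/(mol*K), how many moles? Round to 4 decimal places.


PV = nRT, solve for n = PV / (RT).
PV = 380 * 20.0 = 7600.0
RT = 8.314 * 366 = 3042.924
n = 7600.0 / 3042.924
n = 2.49759771 mol, rounded to 4 dp:

2.4976 mol


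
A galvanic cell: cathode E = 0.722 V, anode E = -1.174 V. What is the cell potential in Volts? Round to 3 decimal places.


Standard cell potential: E_cell = E_cathode - E_anode.
E_cell = 0.722 - (-1.174)
E_cell = 1.896 V, rounded to 3 dp:

1.896 V


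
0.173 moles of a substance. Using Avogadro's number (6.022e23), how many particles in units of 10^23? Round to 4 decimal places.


N = n * NA, then divide by 1e23 for the requested units.
N / 1e23 = n * 6.022
N / 1e23 = 0.173 * 6.022
N / 1e23 = 1.041806, rounded to 4 dp:

1.0418


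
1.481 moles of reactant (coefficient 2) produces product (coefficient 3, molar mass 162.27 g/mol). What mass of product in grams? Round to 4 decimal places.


Use the coefficient ratio to convert reactant moles to product moles, then multiply by the product's molar mass.
moles_P = moles_R * (coeff_P / coeff_R) = 1.481 * (3/2) = 2.2215
mass_P = moles_P * M_P = 2.2215 * 162.27
mass_P = 360.482805 g, rounded to 4 dp:

360.4828 g


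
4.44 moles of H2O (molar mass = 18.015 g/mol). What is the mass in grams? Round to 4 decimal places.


mass = n * M
mass = 4.44 * 18.015
mass = 79.9866 g, rounded to 4 dp:

79.9866 g


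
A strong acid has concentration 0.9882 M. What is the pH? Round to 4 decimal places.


A strong acid dissociates completely, so [H+] equals the given concentration.
pH = -log10([H+]) = -log10(0.9882)
pH = 0.00515515, rounded to 4 dp:

0.0052


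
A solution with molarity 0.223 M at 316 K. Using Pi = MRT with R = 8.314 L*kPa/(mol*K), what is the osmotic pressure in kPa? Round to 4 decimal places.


Osmotic pressure (van't Hoff): Pi = M*R*T.
RT = 8.314 * 316 = 2627.224
Pi = 0.223 * 2627.224
Pi = 585.870952 kPa, rounded to 4 dp:

585.8710 kPa


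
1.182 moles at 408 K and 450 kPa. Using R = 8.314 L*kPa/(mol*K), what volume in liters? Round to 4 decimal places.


PV = nRT, solve for V = nRT / P.
nRT = 1.182 * 8.314 * 408 = 4009.4764
V = 4009.4764 / 450
V = 8.90994756 L, rounded to 4 dp:

8.9099 L


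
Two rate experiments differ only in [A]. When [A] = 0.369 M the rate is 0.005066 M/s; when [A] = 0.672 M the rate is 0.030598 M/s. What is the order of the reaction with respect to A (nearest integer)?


Rate is proportional to [A]^n, so rate2/rate1 = ([A]2/[A]1)^n. Take logs to solve for n.
rate2/rate1 = 0.030598 / 0.005066 = 6.0399
[A]2/[A]1 = 0.672 / 0.369 = 1.8211
n = ln(6.0399) / ln(1.8211) = 3.0
Nearest integer order:

3


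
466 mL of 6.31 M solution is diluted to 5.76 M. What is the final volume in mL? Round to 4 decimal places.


Dilution: M1*V1 = M2*V2, solve for V2.
V2 = M1*V1 / M2
V2 = 6.31 * 466 / 5.76
V2 = 2940.46 / 5.76
V2 = 510.49652778 mL, rounded to 4 dp:

510.4965 mL


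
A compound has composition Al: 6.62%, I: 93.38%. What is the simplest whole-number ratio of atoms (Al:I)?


Assume 100 g of compound, divide each mass% by atomic mass to get moles, then normalize by the smallest to get a raw atom ratio.
Moles per 100 g: Al: 6.62/26.982 = 0.2453, I: 93.38/126.904 = 0.7358
Raw ratio (divide by min = 0.2453): Al: 1.0, I: 2.999
Multiply by 1 to clear fractions: Al: 1.0 ~= 1, I: 2.999 ~= 3
Reduce by GCD to get the simplest whole-number ratio:

1:3


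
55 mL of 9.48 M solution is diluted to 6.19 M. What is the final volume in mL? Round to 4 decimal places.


Dilution: M1*V1 = M2*V2, solve for V2.
V2 = M1*V1 / M2
V2 = 9.48 * 55 / 6.19
V2 = 521.4 / 6.19
V2 = 84.23263328 mL, rounded to 4 dp:

84.2326 mL


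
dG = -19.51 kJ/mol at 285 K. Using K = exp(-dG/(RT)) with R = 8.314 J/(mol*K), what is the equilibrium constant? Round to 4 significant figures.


dG is in kJ/mol; multiply by 1000 to match R in J/(mol*K).
RT = 8.314 * 285 = 2369.49 J/mol
exponent = -dG*1000 / (RT) = -(-19.51*1000) / 2369.49 = 8.23383935
K = exp(8.23383935)
K = 3766.266, rounded to 4 significant figures:

3766


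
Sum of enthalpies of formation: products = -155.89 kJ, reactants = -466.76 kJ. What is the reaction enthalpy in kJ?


dH_rxn = sum(dH_f products) - sum(dH_f reactants)
dH_rxn = -155.89 - (-466.76)
dH_rxn = 310.87 kJ:

310.87 kJ


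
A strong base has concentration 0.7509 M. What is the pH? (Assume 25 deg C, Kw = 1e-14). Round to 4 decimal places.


A strong base dissociates completely, so [OH-] equals the given concentration.
pOH = -log10([OH-]) = -log10(0.7509) = 0.124418
pH = 14 - pOH = 14 - 0.124418
pH = 13.875582, rounded to 4 dp:

13.8756


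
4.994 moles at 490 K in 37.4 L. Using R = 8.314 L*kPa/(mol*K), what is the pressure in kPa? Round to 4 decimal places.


PV = nRT, solve for P = nRT / V.
nRT = 4.994 * 8.314 * 490 = 20344.8568
P = 20344.8568 / 37.4
P = 543.98012834 kPa, rounded to 4 dp:

543.9801 kPa


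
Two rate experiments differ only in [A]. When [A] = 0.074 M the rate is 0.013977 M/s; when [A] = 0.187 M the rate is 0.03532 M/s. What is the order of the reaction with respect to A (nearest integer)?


Rate is proportional to [A]^n, so rate2/rate1 = ([A]2/[A]1)^n. Take logs to solve for n.
rate2/rate1 = 0.03532 / 0.013977 = 2.527
[A]2/[A]1 = 0.187 / 0.074 = 2.527
n = ln(2.527) / ln(2.527) = 1.0
Nearest integer order:

1


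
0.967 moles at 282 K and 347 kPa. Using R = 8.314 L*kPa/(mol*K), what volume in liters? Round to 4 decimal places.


PV = nRT, solve for V = nRT / P.
nRT = 0.967 * 8.314 * 282 = 2267.1779
V = 2267.1779 / 347
V = 6.53365389 L, rounded to 4 dp:

6.5337 L


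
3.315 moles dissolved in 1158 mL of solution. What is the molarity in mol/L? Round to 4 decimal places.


Convert volume to liters: V_L = V_mL / 1000.
V_L = 1158 / 1000 = 1.158 L
M = n / V_L = 3.315 / 1.158
M = 2.8626943 mol/L, rounded to 4 dp:

2.8627 mol/L


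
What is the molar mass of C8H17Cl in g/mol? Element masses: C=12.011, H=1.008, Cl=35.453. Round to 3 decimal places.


M = sum(count * atomic_mass) over atoms.
M = 8*12.011 + 17*1.008 + 1*35.453
M = 96.088 + 17.136 + 35.453
M = 148.677 g/mol, rounded to 3 dp:

148.677 g/mol


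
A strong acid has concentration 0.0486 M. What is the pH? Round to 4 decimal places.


A strong acid dissociates completely, so [H+] equals the given concentration.
pH = -log10([H+]) = -log10(0.0486)
pH = 1.31336373, rounded to 4 dp:

1.3134


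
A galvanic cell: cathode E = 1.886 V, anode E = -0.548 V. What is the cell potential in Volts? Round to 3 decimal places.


Standard cell potential: E_cell = E_cathode - E_anode.
E_cell = 1.886 - (-0.548)
E_cell = 2.434 V, rounded to 3 dp:

2.434 V


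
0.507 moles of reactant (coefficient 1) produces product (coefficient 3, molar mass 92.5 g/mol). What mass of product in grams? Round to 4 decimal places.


Use the coefficient ratio to convert reactant moles to product moles, then multiply by the product's molar mass.
moles_P = moles_R * (coeff_P / coeff_R) = 0.507 * (3/1) = 1.521
mass_P = moles_P * M_P = 1.521 * 92.5
mass_P = 140.6925 g, rounded to 4 dp:

140.6925 g


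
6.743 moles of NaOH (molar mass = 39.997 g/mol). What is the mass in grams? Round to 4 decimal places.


mass = n * M
mass = 6.743 * 39.997
mass = 269.699771 g, rounded to 4 dp:

269.6998 g


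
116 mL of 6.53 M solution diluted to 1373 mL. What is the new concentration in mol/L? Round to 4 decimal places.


Dilution: M1*V1 = M2*V2, solve for M2.
M2 = M1*V1 / V2
M2 = 6.53 * 116 / 1373
M2 = 757.48 / 1373
M2 = 0.55169701 mol/L, rounded to 4 dp:

0.5517 mol/L


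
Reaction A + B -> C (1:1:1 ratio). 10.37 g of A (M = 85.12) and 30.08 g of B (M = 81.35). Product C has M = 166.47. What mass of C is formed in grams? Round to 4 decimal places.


Find moles of each reactant; the smaller value is the limiting reagent in a 1:1:1 reaction, so moles_C equals moles of the limiter.
n_A = mass_A / M_A = 10.37 / 85.12 = 0.121828 mol
n_B = mass_B / M_B = 30.08 / 81.35 = 0.36976 mol
Limiting reagent: A (smaller), n_limiting = 0.121828 mol
mass_C = n_limiting * M_C = 0.121828 * 166.47
mass_C = 20.28070716 g, rounded to 4 dp:

20.2807 g


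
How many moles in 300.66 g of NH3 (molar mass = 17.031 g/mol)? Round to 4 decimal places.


n = mass / M
n = 300.66 / 17.031
n = 17.65369033 mol, rounded to 4 dp:

17.6537 mol


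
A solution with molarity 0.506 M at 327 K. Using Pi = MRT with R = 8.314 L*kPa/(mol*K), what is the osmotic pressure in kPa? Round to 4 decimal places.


Osmotic pressure (van't Hoff): Pi = M*R*T.
RT = 8.314 * 327 = 2718.678
Pi = 0.506 * 2718.678
Pi = 1375.651068 kPa, rounded to 4 dp:

1375.6511 kPa


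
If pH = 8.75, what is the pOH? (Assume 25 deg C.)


At 25 deg C, pH + pOH = 14.
pOH = 14 - pH = 14 - 8.75
pOH = 5.25:

5.25


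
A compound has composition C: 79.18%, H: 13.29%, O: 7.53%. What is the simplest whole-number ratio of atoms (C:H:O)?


Assume 100 g of compound, divide each mass% by atomic mass to get moles, then normalize by the smallest to get a raw atom ratio.
Moles per 100 g: C: 79.18/12.011 = 6.5923, H: 13.29/1.008 = 13.1845, O: 7.53/15.999 = 0.4707
Raw ratio (divide by min = 0.4707): C: 14.007, H: 28.013, O: 1.0
Multiply by 1 to clear fractions: C: 14.007 ~= 14, H: 28.013 ~= 28, O: 1.0 ~= 1
Reduce by GCD to get the simplest whole-number ratio:

14:28:1


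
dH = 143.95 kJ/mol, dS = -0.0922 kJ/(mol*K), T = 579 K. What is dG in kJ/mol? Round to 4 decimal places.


Gibbs: dG = dH - T*dS (consistent units, dS already in kJ/(mol*K)).
T*dS = 579 * -0.0922 = -53.3838
dG = 143.95 - (-53.3838)
dG = 197.3338 kJ/mol, rounded to 4 dp:

197.3338 kJ/mol


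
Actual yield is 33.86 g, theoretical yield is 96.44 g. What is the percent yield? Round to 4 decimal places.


% yield = 100 * actual / theoretical
% yield = 100 * 33.86 / 96.44
% yield = 35.1099129 %, rounded to 4 dp:

35.1099 %


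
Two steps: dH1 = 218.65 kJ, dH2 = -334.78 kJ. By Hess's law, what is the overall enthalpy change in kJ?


Hess's law: enthalpy is a state function, so add the step enthalpies.
dH_total = dH1 + dH2 = 218.65 + (-334.78)
dH_total = -116.13 kJ:

-116.13 kJ


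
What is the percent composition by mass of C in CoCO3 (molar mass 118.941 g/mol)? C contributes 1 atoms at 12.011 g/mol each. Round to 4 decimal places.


pct = 100 * (n_elem * M_elem) / M_total
mass_contribution = 1 * 12.011 = 12.011 g/mol
pct = 100 * 12.011 / 118.941
pct = 10.09828402 %, rounded to 4 dp:

10.0983 %
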